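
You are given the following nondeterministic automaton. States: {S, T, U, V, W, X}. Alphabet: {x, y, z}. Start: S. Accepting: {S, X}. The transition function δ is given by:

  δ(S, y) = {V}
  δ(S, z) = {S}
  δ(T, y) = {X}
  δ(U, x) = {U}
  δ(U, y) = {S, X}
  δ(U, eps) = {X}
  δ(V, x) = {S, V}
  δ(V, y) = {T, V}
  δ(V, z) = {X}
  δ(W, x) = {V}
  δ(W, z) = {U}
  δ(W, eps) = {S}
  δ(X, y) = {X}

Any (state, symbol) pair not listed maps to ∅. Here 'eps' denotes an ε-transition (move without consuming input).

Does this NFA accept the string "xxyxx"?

No

Start in {S}.
Read 'x': {S} → ∅.
The set is empty and remains empty for the remaining 4 symbols.
The final set ∅ contains no accepting state.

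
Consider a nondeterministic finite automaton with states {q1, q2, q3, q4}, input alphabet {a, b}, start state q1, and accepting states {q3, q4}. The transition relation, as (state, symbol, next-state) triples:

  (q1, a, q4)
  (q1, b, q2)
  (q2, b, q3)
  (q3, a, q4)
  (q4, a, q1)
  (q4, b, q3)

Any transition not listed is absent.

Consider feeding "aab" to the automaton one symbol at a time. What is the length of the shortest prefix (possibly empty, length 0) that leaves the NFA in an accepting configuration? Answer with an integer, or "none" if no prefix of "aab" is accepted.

1

Start in {q1}.
Read 'a': q1→{q4}; now {q4}.
None of the earlier sets intersect F, but {q4} does.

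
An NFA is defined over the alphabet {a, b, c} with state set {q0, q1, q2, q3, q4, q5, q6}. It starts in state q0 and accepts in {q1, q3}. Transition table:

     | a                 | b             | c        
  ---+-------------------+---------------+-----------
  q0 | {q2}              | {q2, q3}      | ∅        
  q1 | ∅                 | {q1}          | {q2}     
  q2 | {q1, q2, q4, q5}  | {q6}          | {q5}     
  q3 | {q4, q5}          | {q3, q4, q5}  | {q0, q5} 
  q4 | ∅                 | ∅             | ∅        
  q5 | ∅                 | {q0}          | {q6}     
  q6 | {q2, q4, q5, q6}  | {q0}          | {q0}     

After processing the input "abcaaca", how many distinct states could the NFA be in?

5

Start in {q0}.
Read 'a': q0→{q2}; now {q2}.
Read 'b': q2→{q6}; now {q6}.
Read 'c': q6→{q0}; now {q0}.
Read 'a': q0→{q2}; now {q2}.
Read 'a': q2→{q1, q2, q4, q5}; now {q1, q2, q4, q5}.
Read 'c': q1→{q2}, q2→{q5}, q4→∅, q5→{q6}; now {q2, q5, q6}.
Read 'a': q2→{q1, q2, q4, q5}, q5→∅, q6→{q2, q4, q5, q6}; now {q1, q2, q4, q5, q6}.
That set has 5 states.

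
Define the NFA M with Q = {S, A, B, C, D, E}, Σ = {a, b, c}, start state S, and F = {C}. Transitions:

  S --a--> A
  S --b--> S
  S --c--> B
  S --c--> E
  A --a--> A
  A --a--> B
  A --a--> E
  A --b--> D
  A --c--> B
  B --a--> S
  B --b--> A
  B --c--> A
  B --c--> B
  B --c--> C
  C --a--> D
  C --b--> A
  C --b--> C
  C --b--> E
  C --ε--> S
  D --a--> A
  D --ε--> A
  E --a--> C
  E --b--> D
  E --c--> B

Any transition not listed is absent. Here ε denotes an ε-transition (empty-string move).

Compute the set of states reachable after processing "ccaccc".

{S, A, B, C, E}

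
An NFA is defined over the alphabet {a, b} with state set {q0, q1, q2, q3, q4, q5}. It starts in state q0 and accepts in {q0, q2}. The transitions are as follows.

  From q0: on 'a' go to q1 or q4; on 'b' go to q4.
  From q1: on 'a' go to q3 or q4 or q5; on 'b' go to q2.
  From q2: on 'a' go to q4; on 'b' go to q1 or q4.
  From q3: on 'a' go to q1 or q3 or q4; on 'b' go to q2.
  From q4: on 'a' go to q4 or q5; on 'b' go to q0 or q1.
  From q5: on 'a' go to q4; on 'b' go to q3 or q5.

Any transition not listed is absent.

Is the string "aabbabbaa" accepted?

No

Start in {q0}.
Read 'a': q0→{q1, q4}; now {q1, q4}.
Read 'a': q1→{q3, q4, q5}, q4→{q4, q5}; now {q3, q4, q5}.
Read 'b': q3→{q2}, q4→{q0, q1}, q5→{q3, q5}; now {q0, q1, q2, q3, q5}.
Read 'b': q0→{q4}, q1→{q2}, q2→{q1, q4}, q3→{q2}, q5→{q3, q5}; now {q1, q2, q3, q4, q5}.
Read 'a': q1→{q3, q4, q5}, q2→{q4}, q3→{q1, q3, q4}, q4→{q4, q5}, q5→{q4}; now {q1, q3, q4, q5}.
Read 'b': q1→{q2}, q3→{q2}, q4→{q0, q1}, q5→{q3, q5}; now {q0, q1, q2, q3, q5}.
Read 'b': q0→{q4}, q1→{q2}, q2→{q1, q4}, q3→{q2}, q5→{q3, q5}; now {q1, q2, q3, q4, q5}.
Read 'a': q1→{q3, q4, q5}, q2→{q4}, q3→{q1, q3, q4}, q4→{q4, q5}, q5→{q4}; now {q1, q3, q4, q5}.
Read 'a': q1→{q3, q4, q5}, q3→{q1, q3, q4}, q4→{q4, q5}, q5→{q4}; now {q1, q3, q4, q5}.
The final set {q1, q3, q4, q5} contains no accepting state.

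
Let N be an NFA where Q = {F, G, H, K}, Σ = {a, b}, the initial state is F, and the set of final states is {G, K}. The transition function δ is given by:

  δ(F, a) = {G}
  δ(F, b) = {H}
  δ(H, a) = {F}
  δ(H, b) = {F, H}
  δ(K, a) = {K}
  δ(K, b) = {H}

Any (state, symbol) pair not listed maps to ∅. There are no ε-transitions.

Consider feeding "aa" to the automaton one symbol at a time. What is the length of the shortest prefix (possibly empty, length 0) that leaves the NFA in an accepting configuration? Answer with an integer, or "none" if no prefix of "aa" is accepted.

1

Start in {F}.
Read 'a': F→{G}; now {G}.
None of the earlier sets intersect F, but {G} does.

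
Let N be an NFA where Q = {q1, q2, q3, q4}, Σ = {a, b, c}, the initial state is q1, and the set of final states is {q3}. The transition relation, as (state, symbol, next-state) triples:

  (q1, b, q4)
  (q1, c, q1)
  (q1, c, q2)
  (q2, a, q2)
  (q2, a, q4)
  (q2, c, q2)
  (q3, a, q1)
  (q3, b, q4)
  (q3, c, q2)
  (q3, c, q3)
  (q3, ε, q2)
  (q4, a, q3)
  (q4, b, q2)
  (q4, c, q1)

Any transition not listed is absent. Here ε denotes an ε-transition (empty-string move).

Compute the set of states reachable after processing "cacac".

{q1, q2}

Start in {q1}.
Read 'c': {q1} → {q1, q2}.
Read 'a': {q1, q2} → {q2, q4}.
Read 'c': {q2, q4} → {q1, q2}.
Read 'a': {q1, q2} → {q2, q4}.
Read 'c': {q2, q4} → {q1, q2}.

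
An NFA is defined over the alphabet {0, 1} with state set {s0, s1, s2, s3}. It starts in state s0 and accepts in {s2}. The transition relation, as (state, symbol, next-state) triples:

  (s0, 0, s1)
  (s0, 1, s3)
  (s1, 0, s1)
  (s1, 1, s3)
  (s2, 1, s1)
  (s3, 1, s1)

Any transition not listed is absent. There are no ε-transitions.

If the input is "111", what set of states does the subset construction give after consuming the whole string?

Start in {s0}.
Read '1': s0→{s3}; now {s3}.
Read '1': s3→{s1}; now {s1}.
Read '1': s1→{s3}; now {s3}.

{s3}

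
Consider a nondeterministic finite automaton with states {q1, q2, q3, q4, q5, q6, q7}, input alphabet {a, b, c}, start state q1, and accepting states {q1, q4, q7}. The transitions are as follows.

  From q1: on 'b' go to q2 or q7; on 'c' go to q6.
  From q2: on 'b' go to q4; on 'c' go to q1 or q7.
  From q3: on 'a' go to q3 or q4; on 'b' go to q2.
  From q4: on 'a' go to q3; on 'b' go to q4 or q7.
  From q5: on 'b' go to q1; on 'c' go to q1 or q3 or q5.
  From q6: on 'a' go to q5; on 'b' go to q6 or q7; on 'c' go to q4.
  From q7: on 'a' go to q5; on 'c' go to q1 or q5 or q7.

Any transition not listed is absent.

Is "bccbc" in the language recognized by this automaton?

Yes

Start in {q1}.
Read 'b': q1→{q2, q7}; now {q2, q7}.
Read 'c': q2→{q1, q7}, q7→{q1, q5, q7}; now {q1, q5, q7}.
Read 'c': q1→{q6}, q5→{q1, q3, q5}, q7→{q1, q5, q7}; now {q1, q3, q5, q6, q7}.
Read 'b': q1→{q2, q7}, q3→{q2}, q5→{q1}, q6→{q6, q7}, q7→∅; now {q1, q2, q6, q7}.
Read 'c': q1→{q6}, q2→{q1, q7}, q6→{q4}, q7→{q1, q5, q7}; now {q1, q4, q5, q6, q7}.
The final set {q1, q4, q5, q6, q7} contains the accepting states q1, q4, q7.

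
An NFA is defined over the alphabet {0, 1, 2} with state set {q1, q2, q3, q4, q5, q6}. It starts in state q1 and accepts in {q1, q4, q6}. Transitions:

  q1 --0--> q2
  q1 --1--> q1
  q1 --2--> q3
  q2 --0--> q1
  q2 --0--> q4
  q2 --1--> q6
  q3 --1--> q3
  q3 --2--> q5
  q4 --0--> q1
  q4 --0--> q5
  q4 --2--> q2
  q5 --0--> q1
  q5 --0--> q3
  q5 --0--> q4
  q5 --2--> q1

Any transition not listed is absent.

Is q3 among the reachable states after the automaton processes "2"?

Start in {q1}.
Read '2': q1→{q3}; now {q3}.
State q3 is in {q3}.

Yes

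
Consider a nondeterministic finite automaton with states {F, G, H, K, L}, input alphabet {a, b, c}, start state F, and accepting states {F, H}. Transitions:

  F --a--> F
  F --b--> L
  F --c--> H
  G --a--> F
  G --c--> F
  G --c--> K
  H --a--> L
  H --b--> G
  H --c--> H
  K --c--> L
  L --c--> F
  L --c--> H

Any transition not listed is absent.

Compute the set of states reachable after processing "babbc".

∅

Start in {F}.
Read 'b': F→{L}; now {L}.
Read 'a': L→∅; now ∅.
The set is empty and remains empty for the remaining 3 symbols.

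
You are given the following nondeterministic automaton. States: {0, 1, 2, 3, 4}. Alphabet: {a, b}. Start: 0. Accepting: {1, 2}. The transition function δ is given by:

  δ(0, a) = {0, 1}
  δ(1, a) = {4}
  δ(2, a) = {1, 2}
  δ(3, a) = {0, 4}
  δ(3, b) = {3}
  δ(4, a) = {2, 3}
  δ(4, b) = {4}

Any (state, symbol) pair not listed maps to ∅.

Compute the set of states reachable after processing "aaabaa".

Start in {0}.
Read 'a': 0→{0, 1}; now {0, 1}.
Read 'a': 0→{0, 1}, 1→{4}; now {0, 1, 4}.
Read 'a': 0→{0, 1}, 1→{4}, 4→{2, 3}; now {0, 1, 2, 3, 4}.
Read 'b': 0→∅, 1→∅, 2→∅, 3→{3}, 4→{4}; now {3, 4}.
Read 'a': 3→{0, 4}, 4→{2, 3}; now {0, 2, 3, 4}.
Read 'a': 0→{0, 1}, 2→{1, 2}, 3→{0, 4}, 4→{2, 3}; now {0, 1, 2, 3, 4}.

{0, 1, 2, 3, 4}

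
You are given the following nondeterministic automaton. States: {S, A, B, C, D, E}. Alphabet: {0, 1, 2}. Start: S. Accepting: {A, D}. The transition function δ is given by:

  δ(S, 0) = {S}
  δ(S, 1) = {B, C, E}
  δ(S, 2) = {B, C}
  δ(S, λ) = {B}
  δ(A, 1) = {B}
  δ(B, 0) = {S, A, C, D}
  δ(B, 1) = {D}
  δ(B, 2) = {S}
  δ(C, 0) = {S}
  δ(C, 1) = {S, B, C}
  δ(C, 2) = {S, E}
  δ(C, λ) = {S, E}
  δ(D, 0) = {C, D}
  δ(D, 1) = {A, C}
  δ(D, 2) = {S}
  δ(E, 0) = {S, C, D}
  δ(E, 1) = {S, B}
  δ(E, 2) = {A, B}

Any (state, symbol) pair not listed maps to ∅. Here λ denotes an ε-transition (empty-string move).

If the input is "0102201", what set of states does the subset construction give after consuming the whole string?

Start: ε-closure({S}) = {S, B}.
Read '0': S→{S}, B→{S, A, C, D}; union {S, A, C, D}; ε-closure = {S, A, B, C, D, E}.
Read '1': S→{B, C, E}, A→{B}, B→{D}, C→{S, B, C}, D→{A, C}, E→{S, B}; now {S, A, B, C, D, E}.
Read '0': S→{S}, A→∅, B→{S, A, C, D}, C→{S}, D→{C, D}, E→{S, C, D}; union {S, A, C, D}; ε-closure = {S, A, B, C, D, E}.
Read '2': S→{B, C}, A→∅, B→{S}, C→{S, E}, D→{S}, E→{A, B}; now {S, A, B, C, E}.
Read '2': S→{B, C}, A→∅, B→{S}, C→{S, E}, E→{A, B}; now {S, A, B, C, E}.
Read '0': S→{S}, A→∅, B→{S, A, C, D}, C→{S}, E→{S, C, D}; union {S, A, C, D}; ε-closure = {S, A, B, C, D, E}.
Read '1': S→{B, C, E}, A→{B}, B→{D}, C→{S, B, C}, D→{A, C}, E→{S, B}; now {S, A, B, C, D, E}.

{S, A, B, C, D, E}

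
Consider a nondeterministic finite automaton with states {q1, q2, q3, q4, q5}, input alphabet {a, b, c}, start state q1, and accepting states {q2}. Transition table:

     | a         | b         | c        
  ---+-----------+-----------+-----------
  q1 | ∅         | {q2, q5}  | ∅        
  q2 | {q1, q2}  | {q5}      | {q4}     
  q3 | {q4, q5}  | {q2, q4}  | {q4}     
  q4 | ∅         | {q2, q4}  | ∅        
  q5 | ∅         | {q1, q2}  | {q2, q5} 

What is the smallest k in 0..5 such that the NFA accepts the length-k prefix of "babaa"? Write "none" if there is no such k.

1

Start in {q1}.
Read 'b': {q1} → {q2, q5}.
None of the earlier sets intersect F, but {q2, q5} does.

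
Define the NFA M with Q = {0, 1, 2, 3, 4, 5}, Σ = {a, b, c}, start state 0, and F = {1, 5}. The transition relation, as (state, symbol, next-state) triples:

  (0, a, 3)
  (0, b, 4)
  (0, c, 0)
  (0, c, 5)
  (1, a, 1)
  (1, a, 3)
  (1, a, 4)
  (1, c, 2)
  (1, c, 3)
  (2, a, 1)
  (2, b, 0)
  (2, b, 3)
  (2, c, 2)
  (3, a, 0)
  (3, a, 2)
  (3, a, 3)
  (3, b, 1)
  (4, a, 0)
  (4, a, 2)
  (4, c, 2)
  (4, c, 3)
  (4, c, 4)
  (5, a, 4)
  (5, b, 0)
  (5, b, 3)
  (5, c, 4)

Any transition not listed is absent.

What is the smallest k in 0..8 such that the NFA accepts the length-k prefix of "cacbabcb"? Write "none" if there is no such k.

1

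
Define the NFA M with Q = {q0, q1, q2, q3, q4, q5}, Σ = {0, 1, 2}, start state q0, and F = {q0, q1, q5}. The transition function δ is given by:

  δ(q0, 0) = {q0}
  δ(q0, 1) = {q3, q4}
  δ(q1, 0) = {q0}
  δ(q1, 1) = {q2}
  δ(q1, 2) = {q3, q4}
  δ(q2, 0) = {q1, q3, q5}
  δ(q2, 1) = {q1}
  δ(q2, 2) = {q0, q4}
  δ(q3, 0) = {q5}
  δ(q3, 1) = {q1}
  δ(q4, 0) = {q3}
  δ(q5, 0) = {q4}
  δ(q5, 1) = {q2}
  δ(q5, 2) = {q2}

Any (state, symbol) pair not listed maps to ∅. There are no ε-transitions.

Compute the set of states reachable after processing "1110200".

{q0, q4, q5}

Start in {q0}.
Read '1': q0→{q3, q4}; now {q3, q4}.
Read '1': q3→{q1}, q4→∅; now {q1}.
Read '1': q1→{q2}; now {q2}.
Read '0': q2→{q1, q3, q5}; now {q1, q3, q5}.
Read '2': q1→{q3, q4}, q3→∅, q5→{q2}; now {q2, q3, q4}.
Read '0': q2→{q1, q3, q5}, q3→{q5}, q4→{q3}; now {q1, q3, q5}.
Read '0': q1→{q0}, q3→{q5}, q5→{q4}; now {q0, q4, q5}.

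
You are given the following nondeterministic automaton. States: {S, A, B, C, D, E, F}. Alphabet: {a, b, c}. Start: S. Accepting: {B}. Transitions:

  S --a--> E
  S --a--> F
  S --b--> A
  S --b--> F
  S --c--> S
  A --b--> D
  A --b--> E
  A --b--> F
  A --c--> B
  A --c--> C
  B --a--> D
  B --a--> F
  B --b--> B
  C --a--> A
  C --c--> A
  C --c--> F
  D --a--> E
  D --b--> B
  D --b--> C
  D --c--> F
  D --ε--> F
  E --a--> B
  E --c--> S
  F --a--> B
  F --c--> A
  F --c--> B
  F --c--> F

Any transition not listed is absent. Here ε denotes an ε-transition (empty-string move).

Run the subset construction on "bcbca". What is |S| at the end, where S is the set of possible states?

4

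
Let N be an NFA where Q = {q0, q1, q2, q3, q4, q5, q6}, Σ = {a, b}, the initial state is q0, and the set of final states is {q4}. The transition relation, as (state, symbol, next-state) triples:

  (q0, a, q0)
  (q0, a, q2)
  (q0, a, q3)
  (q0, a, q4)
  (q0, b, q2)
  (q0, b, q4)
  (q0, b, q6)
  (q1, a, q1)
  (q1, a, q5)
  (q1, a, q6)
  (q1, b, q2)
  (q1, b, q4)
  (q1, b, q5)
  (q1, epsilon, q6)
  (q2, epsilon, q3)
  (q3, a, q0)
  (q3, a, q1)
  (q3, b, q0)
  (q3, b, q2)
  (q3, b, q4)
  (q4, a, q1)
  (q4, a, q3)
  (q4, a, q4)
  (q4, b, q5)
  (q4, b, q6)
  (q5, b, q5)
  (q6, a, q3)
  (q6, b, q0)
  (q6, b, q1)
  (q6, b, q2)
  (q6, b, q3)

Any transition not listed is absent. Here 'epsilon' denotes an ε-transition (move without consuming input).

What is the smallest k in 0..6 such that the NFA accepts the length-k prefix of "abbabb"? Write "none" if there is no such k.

Start in {q0}.
Read 'a': q0→{q0, q2, q3, q4}; now {q0, q2, q3, q4}.
None of the earlier sets intersect F, but {q0, q2, q3, q4} does.

1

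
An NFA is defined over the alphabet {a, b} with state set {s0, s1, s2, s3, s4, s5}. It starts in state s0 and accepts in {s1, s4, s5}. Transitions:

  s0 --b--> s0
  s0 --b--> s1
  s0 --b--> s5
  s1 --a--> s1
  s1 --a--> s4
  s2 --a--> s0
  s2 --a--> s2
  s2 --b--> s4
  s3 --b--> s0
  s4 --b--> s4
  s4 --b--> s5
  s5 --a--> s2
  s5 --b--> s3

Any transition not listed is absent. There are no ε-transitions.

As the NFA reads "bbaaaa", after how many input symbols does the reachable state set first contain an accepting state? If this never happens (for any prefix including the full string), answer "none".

Start in {s0}.
Read 'b': s0→{s0, s1, s5}; now {s0, s1, s5}.
None of the earlier sets intersect F, but {s0, s1, s5} does.

1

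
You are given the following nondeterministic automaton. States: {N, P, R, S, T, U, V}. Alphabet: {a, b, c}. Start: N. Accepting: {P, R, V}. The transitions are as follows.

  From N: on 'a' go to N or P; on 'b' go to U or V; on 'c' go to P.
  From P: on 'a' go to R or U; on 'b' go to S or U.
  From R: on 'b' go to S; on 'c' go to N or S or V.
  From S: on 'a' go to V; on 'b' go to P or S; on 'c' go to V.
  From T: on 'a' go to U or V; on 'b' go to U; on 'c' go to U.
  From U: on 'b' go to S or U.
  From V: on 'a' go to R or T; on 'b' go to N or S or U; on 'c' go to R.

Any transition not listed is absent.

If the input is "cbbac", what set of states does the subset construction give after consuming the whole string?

Start in {N}.
Read 'c': {N} → {P}.
Read 'b': {P} → {S, U}.
Read 'b': {S, U} → {P, S, U}.
Read 'a': {P, S, U} → {R, U, V}.
Read 'c': {R, U, V} → {N, R, S, V}.

{N, R, S, V}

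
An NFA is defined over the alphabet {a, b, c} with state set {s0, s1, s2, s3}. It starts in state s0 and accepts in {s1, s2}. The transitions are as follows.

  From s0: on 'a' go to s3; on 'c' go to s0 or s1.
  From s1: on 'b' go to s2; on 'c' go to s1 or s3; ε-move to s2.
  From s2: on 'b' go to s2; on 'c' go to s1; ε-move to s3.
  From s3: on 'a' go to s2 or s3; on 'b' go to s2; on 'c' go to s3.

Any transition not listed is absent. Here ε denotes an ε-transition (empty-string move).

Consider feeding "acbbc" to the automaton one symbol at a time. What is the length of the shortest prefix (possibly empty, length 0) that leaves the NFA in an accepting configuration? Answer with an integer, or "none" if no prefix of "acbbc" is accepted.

3

Start in {s0}.
Read 'a': {s0} → {s3}.
Read 'c': {s3} → {s3}.
Read 'b': {s3} → {s2, s3}.
None of the earlier sets intersect F, but {s2, s3} does.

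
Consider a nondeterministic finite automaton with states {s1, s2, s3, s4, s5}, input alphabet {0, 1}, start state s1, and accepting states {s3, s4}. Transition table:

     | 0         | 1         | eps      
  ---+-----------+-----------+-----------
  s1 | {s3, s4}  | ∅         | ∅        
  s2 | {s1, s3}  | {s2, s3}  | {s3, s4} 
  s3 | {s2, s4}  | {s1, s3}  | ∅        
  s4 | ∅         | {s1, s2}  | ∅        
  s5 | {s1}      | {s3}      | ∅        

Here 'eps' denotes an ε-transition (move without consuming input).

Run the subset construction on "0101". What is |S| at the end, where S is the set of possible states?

4

Start in {s1}.
Read '0': s1→{s3, s4}; now {s3, s4}.
Read '1': s3→{s1, s3}, s4→{s1, s2}; union {s1, s2, s3}; ε-closure = {s1, s2, s3, s4}.
Read '0': s1→{s3, s4}, s2→{s1, s3}, s3→{s2, s4}, s4→∅; now {s1, s2, s3, s4}.
Read '1': s1→∅, s2→{s2, s3}, s3→{s1, s3}, s4→{s1, s2}; union {s1, s2, s3}; ε-closure = {s1, s2, s3, s4}.
That set has 4 states.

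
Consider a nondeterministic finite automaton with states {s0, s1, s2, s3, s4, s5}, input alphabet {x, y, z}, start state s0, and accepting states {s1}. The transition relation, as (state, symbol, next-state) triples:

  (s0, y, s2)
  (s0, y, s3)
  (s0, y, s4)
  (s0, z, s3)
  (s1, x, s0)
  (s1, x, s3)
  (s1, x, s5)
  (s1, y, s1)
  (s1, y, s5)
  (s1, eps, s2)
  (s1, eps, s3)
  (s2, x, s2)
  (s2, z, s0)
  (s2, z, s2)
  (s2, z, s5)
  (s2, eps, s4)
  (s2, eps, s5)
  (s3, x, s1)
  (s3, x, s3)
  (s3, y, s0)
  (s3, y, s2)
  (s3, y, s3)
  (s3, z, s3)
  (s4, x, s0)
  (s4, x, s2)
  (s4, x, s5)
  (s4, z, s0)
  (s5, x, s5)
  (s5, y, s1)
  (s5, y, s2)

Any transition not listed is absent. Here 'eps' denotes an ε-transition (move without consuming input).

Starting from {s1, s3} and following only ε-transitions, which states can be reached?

{s1, s2, s3, s4, s5}

Begin with {s1, s3}.
ε-move s1 → s2; add s2.
ε-move s2 → s4; add s4.
ε-move s2 → s5; add s5.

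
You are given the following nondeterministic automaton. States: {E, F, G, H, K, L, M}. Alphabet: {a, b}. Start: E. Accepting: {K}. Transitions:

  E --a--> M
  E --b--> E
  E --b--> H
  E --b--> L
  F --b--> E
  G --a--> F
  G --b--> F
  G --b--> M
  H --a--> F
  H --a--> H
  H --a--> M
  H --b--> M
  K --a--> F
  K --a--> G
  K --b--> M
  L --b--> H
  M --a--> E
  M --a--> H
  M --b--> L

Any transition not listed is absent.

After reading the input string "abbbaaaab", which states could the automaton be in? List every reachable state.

Start in {E}.
Read 'a': E→{M}; now {M}.
Read 'b': M→{L}; now {L}.
Read 'b': L→{H}; now {H}.
Read 'b': H→{M}; now {M}.
Read 'a': M→{E, H}; now {E, H}.
Read 'a': E→{M}, H→{F, H, M}; now {F, H, M}.
Read 'a': F→∅, H→{F, H, M}, M→{E, H}; now {E, F, H, M}.
Read 'a': E→{M}, F→∅, H→{F, H, M}, M→{E, H}; now {E, F, H, M}.
Read 'b': E→{E, H, L}, F→{E}, H→{M}, M→{L}; now {E, H, L, M}.

{E, H, L, M}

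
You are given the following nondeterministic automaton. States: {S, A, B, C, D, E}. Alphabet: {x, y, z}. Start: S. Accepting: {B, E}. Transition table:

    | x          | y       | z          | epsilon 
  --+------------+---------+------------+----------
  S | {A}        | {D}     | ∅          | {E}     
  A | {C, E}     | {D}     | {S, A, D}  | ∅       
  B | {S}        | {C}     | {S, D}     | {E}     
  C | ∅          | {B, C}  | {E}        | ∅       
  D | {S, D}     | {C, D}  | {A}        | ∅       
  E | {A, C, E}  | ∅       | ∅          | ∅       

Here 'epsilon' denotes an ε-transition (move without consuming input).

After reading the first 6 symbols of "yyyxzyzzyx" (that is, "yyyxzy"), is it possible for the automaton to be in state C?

Start: ε-closure({S}) = {S, E}.
Read 'y': S→{D}, E→∅; now {D}.
Read 'y': D→{C, D}; now {C, D}.
Read 'y': C→{B, C}, D→{C, D}; union {B, C, D}; ε-closure = {B, C, D, E}.
Read 'x': B→{S}, C→∅, D→{S, D}, E→{A, C, E}; now {S, A, C, D, E}.
Read 'z': S→∅, A→{S, A, D}, C→{E}, D→{A}, E→∅; now {S, A, D, E}.
Read 'y': S→{D}, A→{D}, D→{C, D}, E→∅; now {C, D}.
State C is in {C, D}.

Yes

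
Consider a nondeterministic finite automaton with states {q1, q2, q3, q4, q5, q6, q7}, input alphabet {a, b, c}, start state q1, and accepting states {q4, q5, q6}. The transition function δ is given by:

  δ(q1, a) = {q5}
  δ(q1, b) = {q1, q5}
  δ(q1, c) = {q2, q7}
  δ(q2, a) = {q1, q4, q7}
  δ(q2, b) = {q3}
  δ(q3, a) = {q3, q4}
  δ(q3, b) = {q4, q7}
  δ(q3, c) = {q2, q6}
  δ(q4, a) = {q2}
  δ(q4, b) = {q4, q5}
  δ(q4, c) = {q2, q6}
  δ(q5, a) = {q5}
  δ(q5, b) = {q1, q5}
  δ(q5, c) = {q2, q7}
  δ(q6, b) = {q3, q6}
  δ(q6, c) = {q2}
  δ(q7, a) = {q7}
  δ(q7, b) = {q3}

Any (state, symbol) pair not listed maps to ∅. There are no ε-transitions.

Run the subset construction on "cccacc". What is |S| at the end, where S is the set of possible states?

Start in {q1}.
Read 'c': {q1} → {q2, q7}.
Read 'c': {q2, q7} → ∅.
The set is empty and remains empty for the remaining 4 symbols.
That set has 0 states.

0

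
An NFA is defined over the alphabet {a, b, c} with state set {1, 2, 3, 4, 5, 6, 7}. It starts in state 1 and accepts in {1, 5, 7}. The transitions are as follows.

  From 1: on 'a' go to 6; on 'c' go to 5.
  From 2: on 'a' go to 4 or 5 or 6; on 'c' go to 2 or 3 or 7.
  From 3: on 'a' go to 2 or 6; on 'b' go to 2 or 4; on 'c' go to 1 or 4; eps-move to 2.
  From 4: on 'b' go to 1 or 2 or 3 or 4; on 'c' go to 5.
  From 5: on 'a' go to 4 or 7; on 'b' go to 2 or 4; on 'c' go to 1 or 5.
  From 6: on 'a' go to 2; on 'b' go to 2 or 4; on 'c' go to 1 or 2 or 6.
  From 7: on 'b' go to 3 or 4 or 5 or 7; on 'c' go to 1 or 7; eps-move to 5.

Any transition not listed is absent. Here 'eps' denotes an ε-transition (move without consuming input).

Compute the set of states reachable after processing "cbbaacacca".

{2, 4, 5, 6, 7}

Start in {1}.
Read 'c': 1→{5}; now {5}.
Read 'b': 5→{2, 4}; now {2, 4}.
Read 'b': 2→∅, 4→{1, 2, 3, 4}; now {1, 2, 3, 4}.
Read 'a': 1→{6}, 2→{4, 5, 6}, 3→{2, 6}, 4→∅; now {2, 4, 5, 6}.
Read 'a': 2→{4, 5, 6}, 4→∅, 5→{4, 7}, 6→{2}; now {2, 4, 5, 6, 7}.
Read 'c': 2→{2, 3, 7}, 4→{5}, 5→{1, 5}, 6→{1, 2, 6}, 7→{1, 7}; now {1, 2, 3, 5, 6, 7}.
Read 'a': 1→{6}, 2→{4, 5, 6}, 3→{2, 6}, 5→{4, 7}, 6→{2}, 7→∅; now {2, 4, 5, 6, 7}.
Read 'c': 2→{2, 3, 7}, 4→{5}, 5→{1, 5}, 6→{1, 2, 6}, 7→{1, 7}; now {1, 2, 3, 5, 6, 7}.
Read 'c': 1→{5}, 2→{2, 3, 7}, 3→{1, 4}, 5→{1, 5}, 6→{1, 2, 6}, 7→{1, 7}; now {1, 2, 3, 4, 5, 6, 7}.
Read 'a': 1→{6}, 2→{4, 5, 6}, 3→{2, 6}, 4→∅, 5→{4, 7}, 6→{2}, 7→∅; now {2, 4, 5, 6, 7}.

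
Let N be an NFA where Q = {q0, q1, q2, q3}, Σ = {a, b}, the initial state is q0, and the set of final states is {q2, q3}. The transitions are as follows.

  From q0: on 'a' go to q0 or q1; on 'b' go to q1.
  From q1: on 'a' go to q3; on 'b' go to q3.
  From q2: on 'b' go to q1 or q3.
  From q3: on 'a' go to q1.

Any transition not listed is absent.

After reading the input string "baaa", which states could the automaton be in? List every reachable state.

{q3}

Start in {q0}.
Read 'b': q0→{q1}; now {q1}.
Read 'a': q1→{q3}; now {q3}.
Read 'a': q3→{q1}; now {q1}.
Read 'a': q1→{q3}; now {q3}.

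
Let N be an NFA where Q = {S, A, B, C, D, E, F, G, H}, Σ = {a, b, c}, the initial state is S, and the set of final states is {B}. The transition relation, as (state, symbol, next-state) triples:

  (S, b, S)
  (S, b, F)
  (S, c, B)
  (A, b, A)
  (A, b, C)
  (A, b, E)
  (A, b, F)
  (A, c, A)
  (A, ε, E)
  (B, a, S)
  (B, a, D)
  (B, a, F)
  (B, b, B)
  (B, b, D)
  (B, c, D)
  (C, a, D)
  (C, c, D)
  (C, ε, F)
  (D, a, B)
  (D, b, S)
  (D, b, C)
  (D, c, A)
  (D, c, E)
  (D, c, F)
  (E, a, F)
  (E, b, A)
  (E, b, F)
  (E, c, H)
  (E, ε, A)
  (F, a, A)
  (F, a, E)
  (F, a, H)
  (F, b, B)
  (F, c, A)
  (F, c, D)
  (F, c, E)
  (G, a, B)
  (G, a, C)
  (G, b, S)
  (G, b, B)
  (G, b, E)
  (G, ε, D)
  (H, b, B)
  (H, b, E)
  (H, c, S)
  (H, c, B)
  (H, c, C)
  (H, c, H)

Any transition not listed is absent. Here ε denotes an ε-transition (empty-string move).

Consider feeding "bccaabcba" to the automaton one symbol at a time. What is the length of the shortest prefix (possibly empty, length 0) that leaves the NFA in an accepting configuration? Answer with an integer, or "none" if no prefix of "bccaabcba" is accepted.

2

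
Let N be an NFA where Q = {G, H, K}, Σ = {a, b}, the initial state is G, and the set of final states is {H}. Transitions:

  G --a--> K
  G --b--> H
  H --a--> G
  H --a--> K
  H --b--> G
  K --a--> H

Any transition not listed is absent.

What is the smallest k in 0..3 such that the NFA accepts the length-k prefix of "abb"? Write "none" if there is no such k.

none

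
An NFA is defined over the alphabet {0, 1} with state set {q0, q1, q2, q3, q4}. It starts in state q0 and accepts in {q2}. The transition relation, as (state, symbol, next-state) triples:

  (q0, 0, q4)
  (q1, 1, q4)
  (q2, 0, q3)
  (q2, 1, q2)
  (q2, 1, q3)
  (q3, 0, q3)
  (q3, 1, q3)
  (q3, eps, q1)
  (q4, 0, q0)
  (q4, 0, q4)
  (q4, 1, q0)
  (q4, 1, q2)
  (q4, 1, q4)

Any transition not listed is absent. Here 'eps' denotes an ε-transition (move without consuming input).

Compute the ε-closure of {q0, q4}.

{q0, q4}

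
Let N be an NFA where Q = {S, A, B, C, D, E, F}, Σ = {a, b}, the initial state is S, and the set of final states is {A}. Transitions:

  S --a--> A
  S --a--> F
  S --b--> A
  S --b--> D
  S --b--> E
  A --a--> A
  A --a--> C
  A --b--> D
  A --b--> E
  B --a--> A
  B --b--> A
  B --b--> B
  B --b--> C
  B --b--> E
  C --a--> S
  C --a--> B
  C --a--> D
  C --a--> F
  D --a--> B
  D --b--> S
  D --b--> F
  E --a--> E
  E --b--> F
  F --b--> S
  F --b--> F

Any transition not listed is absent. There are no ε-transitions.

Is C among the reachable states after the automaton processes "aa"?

Start in {S}.
Read 'a': S→{A, F}; now {A, F}.
Read 'a': A→{A, C}, F→∅; now {A, C}.
State C is in {A, C}.

Yes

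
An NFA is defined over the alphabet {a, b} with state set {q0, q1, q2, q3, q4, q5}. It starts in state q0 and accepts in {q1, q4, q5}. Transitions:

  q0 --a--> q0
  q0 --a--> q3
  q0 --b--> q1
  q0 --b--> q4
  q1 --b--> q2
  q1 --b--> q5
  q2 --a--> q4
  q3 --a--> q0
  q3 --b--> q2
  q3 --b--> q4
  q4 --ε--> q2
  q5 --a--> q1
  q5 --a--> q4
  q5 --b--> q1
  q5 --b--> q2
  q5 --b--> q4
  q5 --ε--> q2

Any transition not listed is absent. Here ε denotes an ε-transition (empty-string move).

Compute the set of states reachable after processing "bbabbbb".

{q1, q2, q4}

Start in {q0}.
Read 'b': {q0} → {q1, q2, q4}.
Read 'b': {q1, q2, q4} → {q2, q5}.
Read 'a': {q2, q5} → {q1, q2, q4}.
Read 'b': {q1, q2, q4} → {q2, q5}.
Read 'b': {q2, q5} → {q1, q2, q4}.
Read 'b': {q1, q2, q4} → {q2, q5}.
Read 'b': {q2, q5} → {q1, q2, q4}.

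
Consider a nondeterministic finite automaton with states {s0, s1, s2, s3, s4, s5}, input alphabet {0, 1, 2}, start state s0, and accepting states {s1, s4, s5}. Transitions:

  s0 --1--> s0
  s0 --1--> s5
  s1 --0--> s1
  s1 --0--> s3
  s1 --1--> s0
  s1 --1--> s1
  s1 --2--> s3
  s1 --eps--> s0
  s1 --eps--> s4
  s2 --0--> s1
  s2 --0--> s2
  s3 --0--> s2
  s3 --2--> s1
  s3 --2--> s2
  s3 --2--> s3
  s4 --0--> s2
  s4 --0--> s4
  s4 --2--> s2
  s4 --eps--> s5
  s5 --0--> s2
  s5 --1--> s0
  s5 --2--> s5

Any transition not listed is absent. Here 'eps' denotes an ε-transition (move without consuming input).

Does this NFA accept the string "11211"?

Start in {s0}.
Read '1': s0→{s0, s5}; now {s0, s5}.
Read '1': s0→{s0, s5}, s5→{s0}; now {s0, s5}.
Read '2': s0→∅, s5→{s5}; now {s5}.
Read '1': s5→{s0}; now {s0}.
Read '1': s0→{s0, s5}; now {s0, s5}.
The final set {s0, s5} contains the accepting state s5.

Yes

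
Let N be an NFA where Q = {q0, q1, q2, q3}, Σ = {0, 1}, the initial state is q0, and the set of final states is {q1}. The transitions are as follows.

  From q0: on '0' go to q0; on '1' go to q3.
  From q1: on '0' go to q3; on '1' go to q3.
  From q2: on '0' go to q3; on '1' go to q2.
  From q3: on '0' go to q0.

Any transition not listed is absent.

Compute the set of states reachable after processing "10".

{q0}

Start in {q0}.
Read '1': q0→{q3}; now {q3}.
Read '0': q3→{q0}; now {q0}.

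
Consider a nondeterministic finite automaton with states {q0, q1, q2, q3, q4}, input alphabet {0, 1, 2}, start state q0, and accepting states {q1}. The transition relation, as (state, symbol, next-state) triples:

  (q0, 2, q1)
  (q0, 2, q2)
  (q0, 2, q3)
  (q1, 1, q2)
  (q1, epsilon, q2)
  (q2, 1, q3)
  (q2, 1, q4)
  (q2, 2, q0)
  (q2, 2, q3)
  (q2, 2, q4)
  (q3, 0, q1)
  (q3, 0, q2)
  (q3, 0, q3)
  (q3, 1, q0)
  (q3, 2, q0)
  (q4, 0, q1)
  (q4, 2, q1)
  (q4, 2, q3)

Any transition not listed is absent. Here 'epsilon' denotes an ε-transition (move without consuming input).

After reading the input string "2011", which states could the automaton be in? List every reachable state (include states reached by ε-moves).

Start in {q0}.
Read '2': q0→{q1, q2, q3}; now {q1, q2, q3}.
Read '0': q1→∅, q2→∅, q3→{q1, q2, q3}; now {q1, q2, q3}.
Read '1': q1→{q2}, q2→{q3, q4}, q3→{q0}; now {q0, q2, q3, q4}.
Read '1': q0→∅, q2→{q3, q4}, q3→{q0}, q4→∅; now {q0, q3, q4}.

{q0, q3, q4}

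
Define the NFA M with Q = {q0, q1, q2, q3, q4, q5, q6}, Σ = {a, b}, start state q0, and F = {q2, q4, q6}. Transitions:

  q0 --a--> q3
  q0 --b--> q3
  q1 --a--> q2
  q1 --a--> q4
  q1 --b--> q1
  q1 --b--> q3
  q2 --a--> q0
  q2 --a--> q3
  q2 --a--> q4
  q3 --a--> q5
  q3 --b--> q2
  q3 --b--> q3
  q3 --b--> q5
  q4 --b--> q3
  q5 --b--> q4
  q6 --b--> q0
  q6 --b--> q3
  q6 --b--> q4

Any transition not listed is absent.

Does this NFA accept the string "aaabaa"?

No

Start in {q0}.
Read 'a': {q0} → {q3}.
Read 'a': {q3} → {q5}.
Read 'a': {q5} → ∅.
The set is empty and remains empty for the remaining 3 symbols.
The final set ∅ contains no accepting state.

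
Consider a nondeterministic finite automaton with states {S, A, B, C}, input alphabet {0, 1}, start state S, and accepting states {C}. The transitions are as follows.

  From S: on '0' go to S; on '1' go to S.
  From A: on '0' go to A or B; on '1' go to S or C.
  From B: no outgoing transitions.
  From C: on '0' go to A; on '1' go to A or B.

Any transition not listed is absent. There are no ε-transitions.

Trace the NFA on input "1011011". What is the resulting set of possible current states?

{S}

Start in {S}.
Read '1': {S} → {S}.
Read '0': {S} → {S}.
Read '1': {S} → {S}.
Read '1': {S} → {S}.
Read '0': {S} → {S}.
Read '1': {S} → {S}.
Read '1': {S} → {S}.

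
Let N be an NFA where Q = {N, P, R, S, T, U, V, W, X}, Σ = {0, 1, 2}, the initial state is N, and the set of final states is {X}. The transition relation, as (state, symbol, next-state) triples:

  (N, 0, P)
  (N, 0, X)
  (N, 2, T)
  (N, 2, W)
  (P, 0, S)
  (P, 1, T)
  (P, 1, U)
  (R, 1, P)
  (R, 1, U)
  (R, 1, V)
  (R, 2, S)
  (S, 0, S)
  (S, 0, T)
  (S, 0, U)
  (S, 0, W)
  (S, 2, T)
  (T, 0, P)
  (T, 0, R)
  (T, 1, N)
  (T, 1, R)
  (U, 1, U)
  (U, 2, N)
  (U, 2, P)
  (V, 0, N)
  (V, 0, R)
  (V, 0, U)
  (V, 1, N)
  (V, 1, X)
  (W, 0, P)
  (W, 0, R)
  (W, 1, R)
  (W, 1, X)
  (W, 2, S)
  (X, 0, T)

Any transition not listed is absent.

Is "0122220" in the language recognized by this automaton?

Start in {N}.
Read '0': N→{P, X}; now {P, X}.
Read '1': P→{T, U}, X→∅; now {T, U}.
Read '2': T→∅, U→{N, P}; now {N, P}.
Read '2': N→{T, W}, P→∅; now {T, W}.
Read '2': T→∅, W→{S}; now {S}.
Read '2': S→{T}; now {T}.
Read '0': T→{P, R}; now {P, R}.
The final set {P, R} contains no accepting state.

No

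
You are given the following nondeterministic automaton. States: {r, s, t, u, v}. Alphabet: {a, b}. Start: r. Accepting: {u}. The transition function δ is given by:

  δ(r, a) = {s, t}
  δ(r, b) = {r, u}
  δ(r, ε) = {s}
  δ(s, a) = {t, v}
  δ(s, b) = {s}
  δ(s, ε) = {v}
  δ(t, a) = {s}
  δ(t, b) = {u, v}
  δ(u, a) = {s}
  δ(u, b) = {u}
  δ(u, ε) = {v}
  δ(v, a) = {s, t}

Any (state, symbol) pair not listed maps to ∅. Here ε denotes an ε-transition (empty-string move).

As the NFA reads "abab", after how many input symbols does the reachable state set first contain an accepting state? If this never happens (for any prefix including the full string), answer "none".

2

Start: ε-closure({r}) = {r, s, v}.
Read 'a': r→{s, t}, s→{t, v}, v→{s, t}; now {s, t, v}.
Read 'b': s→{s}, t→{u, v}, v→∅; now {s, u, v}.
None of the earlier sets intersect F, but {s, u, v} does.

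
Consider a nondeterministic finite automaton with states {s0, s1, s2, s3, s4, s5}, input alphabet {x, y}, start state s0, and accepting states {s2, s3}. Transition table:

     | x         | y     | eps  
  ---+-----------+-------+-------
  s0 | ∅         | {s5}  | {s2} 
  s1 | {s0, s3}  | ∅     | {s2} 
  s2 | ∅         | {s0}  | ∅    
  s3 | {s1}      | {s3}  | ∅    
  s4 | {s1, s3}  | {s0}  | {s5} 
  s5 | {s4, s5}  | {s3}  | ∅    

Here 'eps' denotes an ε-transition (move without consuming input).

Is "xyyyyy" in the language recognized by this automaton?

No

Start: ε-closure({s0}) = {s0, s2}.
Read 'x': s0→∅, s2→∅; now ∅.
The set is empty and remains empty for the remaining 5 symbols.
The final set ∅ contains no accepting state.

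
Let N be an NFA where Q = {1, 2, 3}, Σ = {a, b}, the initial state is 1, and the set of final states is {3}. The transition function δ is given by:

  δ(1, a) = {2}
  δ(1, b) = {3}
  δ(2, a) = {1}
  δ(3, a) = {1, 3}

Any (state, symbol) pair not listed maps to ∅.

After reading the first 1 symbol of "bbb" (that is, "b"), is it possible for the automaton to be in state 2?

No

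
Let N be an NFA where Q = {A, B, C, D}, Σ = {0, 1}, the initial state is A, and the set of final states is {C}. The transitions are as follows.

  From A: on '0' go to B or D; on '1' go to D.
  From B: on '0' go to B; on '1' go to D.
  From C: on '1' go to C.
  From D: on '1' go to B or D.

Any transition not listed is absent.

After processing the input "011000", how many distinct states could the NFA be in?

Start in {A}.
Read '0': A→{B, D}; now {B, D}.
Read '1': B→{D}, D→{B, D}; now {B, D}.
Read '1': B→{D}, D→{B, D}; now {B, D}.
Read '0': B→{B}, D→∅; now {B}.
Read '0': B→{B}; now {B}.
Read '0': B→{B}; now {B}.
That set has 1 state.

1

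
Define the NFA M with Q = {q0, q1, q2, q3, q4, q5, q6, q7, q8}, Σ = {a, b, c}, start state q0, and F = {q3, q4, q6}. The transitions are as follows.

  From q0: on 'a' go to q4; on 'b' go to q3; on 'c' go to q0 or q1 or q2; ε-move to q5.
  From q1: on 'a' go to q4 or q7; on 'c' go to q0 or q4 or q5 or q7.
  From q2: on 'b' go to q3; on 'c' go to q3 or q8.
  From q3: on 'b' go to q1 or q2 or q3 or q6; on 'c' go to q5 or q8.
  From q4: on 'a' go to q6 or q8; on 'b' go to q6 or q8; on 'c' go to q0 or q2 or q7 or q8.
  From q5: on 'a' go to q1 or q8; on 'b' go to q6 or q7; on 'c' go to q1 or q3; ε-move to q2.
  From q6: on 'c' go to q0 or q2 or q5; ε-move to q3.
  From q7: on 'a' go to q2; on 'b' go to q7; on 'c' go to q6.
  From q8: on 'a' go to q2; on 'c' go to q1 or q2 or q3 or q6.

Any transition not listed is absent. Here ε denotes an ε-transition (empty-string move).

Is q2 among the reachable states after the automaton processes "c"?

Start: ε-closure({q0}) = {q0, q2, q5}.
Read 'c': q0→{q0, q1, q2}, q2→{q3, q8}, q5→{q1, q3}; union {q0, q1, q2, q3, q8}; ε-closure = {q0, q1, q2, q3, q5, q8}.
State q2 is in {q0, q1, q2, q3, q5, q8}.

Yes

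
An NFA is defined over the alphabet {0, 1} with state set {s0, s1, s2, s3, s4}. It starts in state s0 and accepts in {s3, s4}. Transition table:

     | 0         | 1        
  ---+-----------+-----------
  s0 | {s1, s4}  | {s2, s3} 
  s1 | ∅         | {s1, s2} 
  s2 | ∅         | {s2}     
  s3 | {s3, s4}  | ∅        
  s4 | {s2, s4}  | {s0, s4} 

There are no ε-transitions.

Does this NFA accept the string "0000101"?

Yes

Start in {s0}.
Read '0': s0→{s1, s4}; now {s1, s4}.
Read '0': s1→∅, s4→{s2, s4}; now {s2, s4}.
Read '0': s2→∅, s4→{s2, s4}; now {s2, s4}.
Read '0': s2→∅, s4→{s2, s4}; now {s2, s4}.
Read '1': s2→{s2}, s4→{s0, s4}; now {s0, s2, s4}.
Read '0': s0→{s1, s4}, s2→∅, s4→{s2, s4}; now {s1, s2, s4}.
Read '1': s1→{s1, s2}, s2→{s2}, s4→{s0, s4}; now {s0, s1, s2, s4}.
The final set {s0, s1, s2, s4} contains the accepting state s4.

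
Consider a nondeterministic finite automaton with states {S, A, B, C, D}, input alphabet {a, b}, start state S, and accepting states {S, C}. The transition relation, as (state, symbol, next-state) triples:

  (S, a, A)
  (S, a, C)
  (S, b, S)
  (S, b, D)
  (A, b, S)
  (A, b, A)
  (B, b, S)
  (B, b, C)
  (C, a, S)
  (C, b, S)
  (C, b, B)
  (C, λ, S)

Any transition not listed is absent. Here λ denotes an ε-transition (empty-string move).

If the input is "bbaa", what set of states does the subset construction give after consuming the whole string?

Start in {S}.
Read 'b': S→{S, D}; now {S, D}.
Read 'b': S→{S, D}, D→∅; now {S, D}.
Read 'a': S→{A, C}, D→∅; union {A, C}; ε-closure = {S, A, C}.
Read 'a': S→{A, C}, A→∅, C→{S}; now {S, A, C}.

{S, A, C}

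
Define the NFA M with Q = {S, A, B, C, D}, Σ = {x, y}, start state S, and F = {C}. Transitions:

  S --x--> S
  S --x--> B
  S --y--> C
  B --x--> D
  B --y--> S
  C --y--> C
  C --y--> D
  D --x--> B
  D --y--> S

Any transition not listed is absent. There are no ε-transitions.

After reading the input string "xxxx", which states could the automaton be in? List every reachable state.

Start in {S}.
Read 'x': {S} → {S, B}.
Read 'x': {S, B} → {S, B, D}.
Read 'x': {S, B, D} → {S, B, D}.
Read 'x': {S, B, D} → {S, B, D}.

{S, B, D}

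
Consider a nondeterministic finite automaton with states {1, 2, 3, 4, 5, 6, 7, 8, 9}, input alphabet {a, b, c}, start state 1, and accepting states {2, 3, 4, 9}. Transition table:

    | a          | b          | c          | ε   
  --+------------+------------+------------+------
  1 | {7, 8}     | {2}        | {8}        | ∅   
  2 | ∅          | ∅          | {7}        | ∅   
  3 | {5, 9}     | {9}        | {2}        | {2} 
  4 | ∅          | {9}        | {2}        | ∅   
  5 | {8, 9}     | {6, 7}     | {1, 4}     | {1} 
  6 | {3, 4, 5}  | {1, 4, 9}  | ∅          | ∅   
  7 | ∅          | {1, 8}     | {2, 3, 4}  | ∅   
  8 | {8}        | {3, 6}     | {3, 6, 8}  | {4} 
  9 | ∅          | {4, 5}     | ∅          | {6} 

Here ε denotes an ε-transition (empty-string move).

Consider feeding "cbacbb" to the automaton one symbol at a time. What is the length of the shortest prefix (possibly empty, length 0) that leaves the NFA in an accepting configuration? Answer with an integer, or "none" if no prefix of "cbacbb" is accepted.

1

Start in {1}.
Read 'c': {1} → {4, 8}.
None of the earlier sets intersect F, but {4, 8} does.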